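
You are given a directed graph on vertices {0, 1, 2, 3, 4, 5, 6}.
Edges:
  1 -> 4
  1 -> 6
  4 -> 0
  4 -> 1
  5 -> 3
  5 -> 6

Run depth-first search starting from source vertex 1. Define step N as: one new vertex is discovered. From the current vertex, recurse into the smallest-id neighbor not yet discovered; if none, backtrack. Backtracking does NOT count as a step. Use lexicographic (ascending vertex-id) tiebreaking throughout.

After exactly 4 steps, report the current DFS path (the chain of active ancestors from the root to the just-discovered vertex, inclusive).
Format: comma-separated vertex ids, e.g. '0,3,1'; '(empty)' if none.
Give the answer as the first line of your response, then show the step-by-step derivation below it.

1,6

step 1: discover 1; path=1; order=1
step 2: discover 4; path=1>4; order=1,4
step 3: discover 0; path=1>4>0; order=1,4,0
step 4: discover 6; path=1>6; order=1,4,0,6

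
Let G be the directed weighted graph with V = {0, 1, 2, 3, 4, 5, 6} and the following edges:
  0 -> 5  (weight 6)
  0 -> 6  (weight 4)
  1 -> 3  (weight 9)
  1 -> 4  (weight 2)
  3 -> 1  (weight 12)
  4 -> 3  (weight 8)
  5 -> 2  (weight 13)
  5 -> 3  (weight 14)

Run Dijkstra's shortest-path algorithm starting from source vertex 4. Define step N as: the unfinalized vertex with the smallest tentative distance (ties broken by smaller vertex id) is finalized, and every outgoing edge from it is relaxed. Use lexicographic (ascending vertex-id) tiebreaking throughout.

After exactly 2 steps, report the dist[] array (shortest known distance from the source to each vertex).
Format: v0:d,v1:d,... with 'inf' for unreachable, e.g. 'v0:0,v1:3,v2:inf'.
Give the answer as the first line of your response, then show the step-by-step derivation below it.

v0:inf,v1:20,v2:inf,v3:8,v4:0,v5:inf,v6:inf

step 1: dist = v0:inf,v1:inf,v2:inf,v3:8,v4:0,v5:inf,v6:inf
step 2: dist = v0:inf,v1:20,v2:inf,v3:8,v4:0,v5:inf,v6:inf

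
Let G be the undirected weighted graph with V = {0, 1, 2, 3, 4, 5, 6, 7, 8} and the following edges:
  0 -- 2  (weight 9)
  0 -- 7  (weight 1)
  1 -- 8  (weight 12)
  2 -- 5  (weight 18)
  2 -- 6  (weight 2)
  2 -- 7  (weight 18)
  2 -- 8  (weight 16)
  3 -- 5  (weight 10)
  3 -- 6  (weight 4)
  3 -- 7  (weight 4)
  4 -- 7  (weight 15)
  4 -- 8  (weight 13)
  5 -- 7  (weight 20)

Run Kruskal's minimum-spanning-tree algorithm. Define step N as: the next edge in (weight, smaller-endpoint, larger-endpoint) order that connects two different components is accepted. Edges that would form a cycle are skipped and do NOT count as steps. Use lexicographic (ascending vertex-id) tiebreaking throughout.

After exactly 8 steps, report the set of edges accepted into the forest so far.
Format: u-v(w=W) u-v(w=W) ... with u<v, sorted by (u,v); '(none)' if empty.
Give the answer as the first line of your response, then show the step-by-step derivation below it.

0-7(w=1) 1-8(w=12) 2-6(w=2) 3-5(w=10) 3-6(w=4) 3-7(w=4) 4-7(w=15) 4-8(w=13)

step 1: add edge 0-7 (w=1); MST = {0-7(w=1)}
step 2: add edge 2-6 (w=2); MST = {0-7(w=1) 2-6(w=2)}
step 3: add edge 3-6 (w=4); MST = {0-7(w=1) 2-6(w=2) 3-6(w=4)}
step 4: add edge 3-7 (w=4); MST = {0-7(w=1) 2-6(w=2) 3-6(w=4) 3-7(w=4)}
step 5: add edge 3-5 (w=10); MST = {0-7(w=1) 2-6(w=2) 3-5(w=10) 3-6(w=4) 3-7(w=4)}
step 6: add edge 1-8 (w=12); MST = {0-7(w=1) 1-8(w=12) 2-6(w=2) 3-5(w=10) 3-6(w=4) 3-7(w=4)}
step 7: add edge 4-8 (w=13); MST = {0-7(w=1) 1-8(w=12) 2-6(w=2) 3-5(w=10) 3-6(w=4) 3-7(w=4) 4-8(w=13)}
step 8: add edge 4-7 (w=15); MST = {0-7(w=1) 1-8(w=12) 2-6(w=2) 3-5(w=10) 3-6(w=4) 3-7(w=4) 4-7(w=15) 4-8(w=13)}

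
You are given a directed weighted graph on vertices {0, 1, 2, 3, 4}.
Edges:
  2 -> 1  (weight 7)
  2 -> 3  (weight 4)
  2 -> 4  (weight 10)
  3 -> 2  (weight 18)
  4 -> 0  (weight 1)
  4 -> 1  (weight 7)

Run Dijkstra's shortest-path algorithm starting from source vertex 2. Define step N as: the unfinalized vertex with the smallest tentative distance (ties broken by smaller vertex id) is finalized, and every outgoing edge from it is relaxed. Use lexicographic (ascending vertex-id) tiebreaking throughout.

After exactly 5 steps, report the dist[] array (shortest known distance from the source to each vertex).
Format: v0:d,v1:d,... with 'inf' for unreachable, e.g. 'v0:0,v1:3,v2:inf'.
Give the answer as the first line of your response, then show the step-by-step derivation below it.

v0:11,v1:7,v2:0,v3:4,v4:10

step 1: dist = v0:inf,v1:7,v2:0,v3:4,v4:10
step 2: dist = v0:inf,v1:7,v2:0,v3:4,v4:10
step 3: dist = v0:inf,v1:7,v2:0,v3:4,v4:10
step 4: dist = v0:11,v1:7,v2:0,v3:4,v4:10
step 5: dist = v0:11,v1:7,v2:0,v3:4,v4:10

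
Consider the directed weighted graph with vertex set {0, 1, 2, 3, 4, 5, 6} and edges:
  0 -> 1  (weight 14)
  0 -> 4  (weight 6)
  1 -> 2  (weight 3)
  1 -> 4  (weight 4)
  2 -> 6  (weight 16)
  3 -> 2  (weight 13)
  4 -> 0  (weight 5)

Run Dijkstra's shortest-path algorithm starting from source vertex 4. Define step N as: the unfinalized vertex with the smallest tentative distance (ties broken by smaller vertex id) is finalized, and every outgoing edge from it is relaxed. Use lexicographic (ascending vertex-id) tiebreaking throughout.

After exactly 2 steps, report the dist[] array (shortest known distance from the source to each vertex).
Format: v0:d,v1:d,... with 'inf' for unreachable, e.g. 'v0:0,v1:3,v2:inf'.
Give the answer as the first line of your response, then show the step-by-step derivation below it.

v0:5,v1:19,v2:inf,v3:inf,v4:0,v5:inf,v6:inf

step 1: dist = v0:5,v1:inf,v2:inf,v3:inf,v4:0,v5:inf,v6:inf
step 2: dist = v0:5,v1:19,v2:inf,v3:inf,v4:0,v5:inf,v6:inf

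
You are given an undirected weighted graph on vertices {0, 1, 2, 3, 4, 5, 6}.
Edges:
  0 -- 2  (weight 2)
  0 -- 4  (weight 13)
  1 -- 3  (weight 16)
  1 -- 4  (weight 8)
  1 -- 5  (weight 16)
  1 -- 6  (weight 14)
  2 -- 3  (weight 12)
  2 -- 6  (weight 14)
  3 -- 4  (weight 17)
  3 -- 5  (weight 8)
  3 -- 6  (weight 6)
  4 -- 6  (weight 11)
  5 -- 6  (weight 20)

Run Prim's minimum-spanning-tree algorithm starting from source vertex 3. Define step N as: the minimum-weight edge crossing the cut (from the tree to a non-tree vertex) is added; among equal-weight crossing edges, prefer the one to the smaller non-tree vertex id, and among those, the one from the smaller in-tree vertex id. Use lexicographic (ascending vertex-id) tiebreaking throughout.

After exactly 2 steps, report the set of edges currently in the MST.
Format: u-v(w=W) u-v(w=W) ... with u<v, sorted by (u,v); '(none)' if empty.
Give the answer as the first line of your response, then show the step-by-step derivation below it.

3-5(w=8) 3-6(w=6)

step 1: add edge 3-6 (w=6); MST = {3-6(w=6)}
step 2: add edge 3-5 (w=8); MST = {3-5(w=8) 3-6(w=6)}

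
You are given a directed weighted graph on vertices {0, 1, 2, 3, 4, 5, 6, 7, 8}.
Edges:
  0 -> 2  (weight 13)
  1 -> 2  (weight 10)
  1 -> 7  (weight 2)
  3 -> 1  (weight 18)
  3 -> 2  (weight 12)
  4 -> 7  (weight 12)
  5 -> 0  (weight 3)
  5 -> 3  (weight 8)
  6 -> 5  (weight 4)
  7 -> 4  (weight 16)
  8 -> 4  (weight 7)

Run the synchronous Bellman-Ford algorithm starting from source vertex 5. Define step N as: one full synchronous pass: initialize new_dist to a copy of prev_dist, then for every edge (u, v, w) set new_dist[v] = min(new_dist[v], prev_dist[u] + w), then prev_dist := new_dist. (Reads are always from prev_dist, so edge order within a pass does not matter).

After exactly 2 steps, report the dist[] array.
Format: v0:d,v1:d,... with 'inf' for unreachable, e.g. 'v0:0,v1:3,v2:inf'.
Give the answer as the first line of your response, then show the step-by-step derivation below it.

v0:3,v1:26,v2:16,v3:8,v4:inf,v5:0,v6:inf,v7:inf,v8:inf

step 1: dist = v0:3,v1:inf,v2:inf,v3:8,v4:inf,v5:0,v6:inf,v7:inf,v8:inf
step 2: dist = v0:3,v1:26,v2:16,v3:8,v4:inf,v5:0,v6:inf,v7:inf,v8:inf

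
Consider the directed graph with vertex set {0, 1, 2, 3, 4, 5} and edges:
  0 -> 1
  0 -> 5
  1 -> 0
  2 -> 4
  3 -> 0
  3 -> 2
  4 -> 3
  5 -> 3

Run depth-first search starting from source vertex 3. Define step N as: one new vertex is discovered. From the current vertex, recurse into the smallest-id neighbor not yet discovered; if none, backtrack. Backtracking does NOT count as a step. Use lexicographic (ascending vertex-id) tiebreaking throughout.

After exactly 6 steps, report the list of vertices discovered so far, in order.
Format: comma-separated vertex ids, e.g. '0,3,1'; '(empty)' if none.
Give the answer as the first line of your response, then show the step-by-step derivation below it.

3,0,1,5,2,4

step 1: discover 3; path=3; order=3
step 2: discover 0; path=3>0; order=3,0
step 3: discover 1; path=3>0>1; order=3,0,1
step 4: discover 5; path=3>0>5; order=3,0,1,5
step 5: discover 2; path=3>2; order=3,0,1,5,2
step 6: discover 4; path=3>2>4; order=3,0,1,5,2,4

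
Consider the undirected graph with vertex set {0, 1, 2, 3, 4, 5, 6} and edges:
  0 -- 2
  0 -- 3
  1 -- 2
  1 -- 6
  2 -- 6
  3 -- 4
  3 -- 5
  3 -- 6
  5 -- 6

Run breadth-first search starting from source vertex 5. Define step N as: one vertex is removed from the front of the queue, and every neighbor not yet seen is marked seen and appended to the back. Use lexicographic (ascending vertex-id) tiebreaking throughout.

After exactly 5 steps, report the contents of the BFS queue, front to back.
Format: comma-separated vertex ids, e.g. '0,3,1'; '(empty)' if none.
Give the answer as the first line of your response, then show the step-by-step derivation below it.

1,2

step 1: dequeue 5; queue=[3,6]; order=5
step 2: dequeue 3; queue=[6,0,4]; order=5,3
step 3: dequeue 6; queue=[0,4,1,2]; order=5,3,6
step 4: dequeue 0; queue=[4,1,2]; order=5,3,6,0
step 5: dequeue 4; queue=[1,2]; order=5,3,6,0,4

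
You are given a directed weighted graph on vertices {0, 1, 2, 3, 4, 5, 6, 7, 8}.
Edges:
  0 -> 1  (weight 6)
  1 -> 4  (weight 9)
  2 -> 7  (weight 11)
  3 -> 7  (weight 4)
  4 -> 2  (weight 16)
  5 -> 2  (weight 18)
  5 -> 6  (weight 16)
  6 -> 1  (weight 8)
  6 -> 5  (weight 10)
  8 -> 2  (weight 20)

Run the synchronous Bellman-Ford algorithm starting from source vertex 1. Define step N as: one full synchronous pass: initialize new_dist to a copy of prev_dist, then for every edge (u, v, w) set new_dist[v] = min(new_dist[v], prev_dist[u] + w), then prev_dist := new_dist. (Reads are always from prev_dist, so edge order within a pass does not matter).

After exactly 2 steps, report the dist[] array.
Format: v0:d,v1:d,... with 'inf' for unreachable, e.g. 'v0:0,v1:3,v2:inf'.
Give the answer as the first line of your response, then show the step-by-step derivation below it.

v0:inf,v1:0,v2:25,v3:inf,v4:9,v5:inf,v6:inf,v7:inf,v8:inf

step 1: dist = v0:inf,v1:0,v2:inf,v3:inf,v4:9,v5:inf,v6:inf,v7:inf,v8:inf
step 2: dist = v0:inf,v1:0,v2:25,v3:inf,v4:9,v5:inf,v6:inf,v7:inf,v8:inf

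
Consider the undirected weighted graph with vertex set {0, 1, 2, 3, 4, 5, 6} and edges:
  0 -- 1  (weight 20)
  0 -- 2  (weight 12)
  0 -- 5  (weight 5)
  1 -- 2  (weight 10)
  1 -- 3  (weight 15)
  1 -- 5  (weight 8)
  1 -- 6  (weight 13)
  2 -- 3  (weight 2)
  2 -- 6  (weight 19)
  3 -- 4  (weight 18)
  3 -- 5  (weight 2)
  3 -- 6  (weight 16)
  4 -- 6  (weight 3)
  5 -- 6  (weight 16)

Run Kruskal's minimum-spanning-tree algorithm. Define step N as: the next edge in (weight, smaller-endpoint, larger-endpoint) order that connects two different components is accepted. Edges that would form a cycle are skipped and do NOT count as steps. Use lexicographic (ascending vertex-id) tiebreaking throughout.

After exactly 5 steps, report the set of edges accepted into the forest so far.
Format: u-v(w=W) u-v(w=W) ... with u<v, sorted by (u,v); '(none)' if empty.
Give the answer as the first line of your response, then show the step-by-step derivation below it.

0-5(w=5) 1-5(w=8) 2-3(w=2) 3-5(w=2) 4-6(w=3)

step 1: add edge 2-3 (w=2); MST = {2-3(w=2)}
step 2: add edge 3-5 (w=2); MST = {2-3(w=2) 3-5(w=2)}
step 3: add edge 4-6 (w=3); MST = {2-3(w=2) 3-5(w=2) 4-6(w=3)}
step 4: add edge 0-5 (w=5); MST = {0-5(w=5) 2-3(w=2) 3-5(w=2) 4-6(w=3)}
step 5: add edge 1-5 (w=8); MST = {0-5(w=5) 1-5(w=8) 2-3(w=2) 3-5(w=2) 4-6(w=3)}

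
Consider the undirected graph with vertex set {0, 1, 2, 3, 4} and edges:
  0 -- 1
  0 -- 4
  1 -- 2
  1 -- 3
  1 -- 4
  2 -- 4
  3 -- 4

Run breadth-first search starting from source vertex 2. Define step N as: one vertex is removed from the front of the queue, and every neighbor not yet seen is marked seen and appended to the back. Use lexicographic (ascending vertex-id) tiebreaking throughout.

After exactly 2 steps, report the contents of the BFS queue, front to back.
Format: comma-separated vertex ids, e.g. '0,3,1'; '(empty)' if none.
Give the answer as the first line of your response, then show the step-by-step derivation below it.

4,0,3

step 1: dequeue 2; queue=[1,4]; order=2
step 2: dequeue 1; queue=[4,0,3]; order=2,1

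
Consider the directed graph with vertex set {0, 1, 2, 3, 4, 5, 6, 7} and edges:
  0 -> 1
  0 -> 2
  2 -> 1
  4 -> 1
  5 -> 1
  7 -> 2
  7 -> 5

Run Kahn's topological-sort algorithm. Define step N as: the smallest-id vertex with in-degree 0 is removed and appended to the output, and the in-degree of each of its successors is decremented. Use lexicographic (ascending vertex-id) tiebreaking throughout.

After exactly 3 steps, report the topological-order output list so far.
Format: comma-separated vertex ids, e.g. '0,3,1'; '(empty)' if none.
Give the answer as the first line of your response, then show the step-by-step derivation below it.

0,3,4

step 1: output 0; order=[0]; indeg=(0,3,1,0,0,1,0,0)
step 2: output 3; order=[0,3]; indeg=(0,3,1,0,0,1,0,0)
step 3: output 4; order=[0,3,4]; indeg=(0,2,1,0,0,1,0,0)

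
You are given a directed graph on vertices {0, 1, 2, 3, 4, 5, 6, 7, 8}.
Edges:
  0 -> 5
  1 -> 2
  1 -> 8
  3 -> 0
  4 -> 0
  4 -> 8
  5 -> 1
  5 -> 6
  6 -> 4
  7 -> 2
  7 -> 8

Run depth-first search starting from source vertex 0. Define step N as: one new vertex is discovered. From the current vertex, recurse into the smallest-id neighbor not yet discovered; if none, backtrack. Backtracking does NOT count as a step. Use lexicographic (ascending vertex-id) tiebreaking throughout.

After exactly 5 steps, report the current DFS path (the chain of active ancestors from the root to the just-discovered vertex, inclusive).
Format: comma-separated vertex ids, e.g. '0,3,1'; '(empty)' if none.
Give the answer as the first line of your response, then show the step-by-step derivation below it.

0,5,1,8

step 1: discover 0; path=0; order=0
step 2: discover 5; path=0>5; order=0,5
step 3: discover 1; path=0>5>1; order=0,5,1
step 4: discover 2; path=0>5>1>2; order=0,5,1,2
step 5: discover 8; path=0>5>1>8; order=0,5,1,2,8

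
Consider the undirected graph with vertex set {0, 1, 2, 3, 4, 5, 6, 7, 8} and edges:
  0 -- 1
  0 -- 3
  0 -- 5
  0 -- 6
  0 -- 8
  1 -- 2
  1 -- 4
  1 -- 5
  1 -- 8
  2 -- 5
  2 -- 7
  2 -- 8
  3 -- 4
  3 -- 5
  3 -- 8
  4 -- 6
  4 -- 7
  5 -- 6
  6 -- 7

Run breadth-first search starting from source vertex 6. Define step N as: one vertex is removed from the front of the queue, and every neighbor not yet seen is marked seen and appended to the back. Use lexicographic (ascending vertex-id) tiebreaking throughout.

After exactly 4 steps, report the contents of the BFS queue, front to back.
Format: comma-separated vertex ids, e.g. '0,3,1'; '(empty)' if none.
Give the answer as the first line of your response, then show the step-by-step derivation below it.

7,1,3,8,2

step 1: dequeue 6; queue=[0,4,5,7]; order=6
step 2: dequeue 0; queue=[4,5,7,1,3,8]; order=6,0
step 3: dequeue 4; queue=[5,7,1,3,8]; order=6,0,4
step 4: dequeue 5; queue=[7,1,3,8,2]; order=6,0,4,5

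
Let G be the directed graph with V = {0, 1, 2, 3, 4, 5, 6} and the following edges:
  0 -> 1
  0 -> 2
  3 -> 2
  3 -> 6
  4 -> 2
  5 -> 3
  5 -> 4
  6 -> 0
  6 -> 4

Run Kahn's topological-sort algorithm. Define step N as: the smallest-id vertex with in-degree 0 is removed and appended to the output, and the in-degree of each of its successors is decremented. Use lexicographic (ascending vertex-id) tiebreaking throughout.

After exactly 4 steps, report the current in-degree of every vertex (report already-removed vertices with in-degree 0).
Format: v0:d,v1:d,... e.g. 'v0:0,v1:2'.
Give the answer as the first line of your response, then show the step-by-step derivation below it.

v0:0,v1:0,v2:1,v3:0,v4:0,v5:0,v6:0

step 1: output 5; order=[5]; indeg=(1,1,3,0,1,0,1)
step 2: output 3; order=[5,3]; indeg=(1,1,2,0,1,0,0)
step 3: output 6; order=[5,3,6]; indeg=(0,1,2,0,0,0,0)
step 4: output 0; order=[5,3,6,0]; indeg=(0,0,1,0,0,0,0)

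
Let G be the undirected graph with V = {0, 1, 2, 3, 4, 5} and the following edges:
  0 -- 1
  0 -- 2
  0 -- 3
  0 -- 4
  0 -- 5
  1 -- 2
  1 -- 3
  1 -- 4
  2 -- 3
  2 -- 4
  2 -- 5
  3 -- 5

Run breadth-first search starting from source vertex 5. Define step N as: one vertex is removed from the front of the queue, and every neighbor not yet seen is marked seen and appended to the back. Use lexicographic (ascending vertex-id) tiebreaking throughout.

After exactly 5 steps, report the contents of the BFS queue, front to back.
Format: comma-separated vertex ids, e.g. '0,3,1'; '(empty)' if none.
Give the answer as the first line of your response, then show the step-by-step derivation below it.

4

step 1: dequeue 5; queue=[0,2,3]; order=5
step 2: dequeue 0; queue=[2,3,1,4]; order=5,0
step 3: dequeue 2; queue=[3,1,4]; order=5,0,2
step 4: dequeue 3; queue=[1,4]; order=5,0,2,3
step 5: dequeue 1; queue=[4]; order=5,0,2,3,1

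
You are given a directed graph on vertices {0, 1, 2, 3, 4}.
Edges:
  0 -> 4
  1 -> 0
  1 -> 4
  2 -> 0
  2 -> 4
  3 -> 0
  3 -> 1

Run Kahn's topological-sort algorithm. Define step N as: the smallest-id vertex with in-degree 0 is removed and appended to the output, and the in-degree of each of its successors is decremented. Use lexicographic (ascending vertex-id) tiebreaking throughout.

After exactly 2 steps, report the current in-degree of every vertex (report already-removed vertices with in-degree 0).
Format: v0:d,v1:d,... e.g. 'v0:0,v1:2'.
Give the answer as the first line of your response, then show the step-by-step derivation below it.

v0:1,v1:0,v2:0,v3:0,v4:2

step 1: output 2; order=[2]; indeg=(2,1,0,0,2)
step 2: output 3; order=[2,3]; indeg=(1,0,0,0,2)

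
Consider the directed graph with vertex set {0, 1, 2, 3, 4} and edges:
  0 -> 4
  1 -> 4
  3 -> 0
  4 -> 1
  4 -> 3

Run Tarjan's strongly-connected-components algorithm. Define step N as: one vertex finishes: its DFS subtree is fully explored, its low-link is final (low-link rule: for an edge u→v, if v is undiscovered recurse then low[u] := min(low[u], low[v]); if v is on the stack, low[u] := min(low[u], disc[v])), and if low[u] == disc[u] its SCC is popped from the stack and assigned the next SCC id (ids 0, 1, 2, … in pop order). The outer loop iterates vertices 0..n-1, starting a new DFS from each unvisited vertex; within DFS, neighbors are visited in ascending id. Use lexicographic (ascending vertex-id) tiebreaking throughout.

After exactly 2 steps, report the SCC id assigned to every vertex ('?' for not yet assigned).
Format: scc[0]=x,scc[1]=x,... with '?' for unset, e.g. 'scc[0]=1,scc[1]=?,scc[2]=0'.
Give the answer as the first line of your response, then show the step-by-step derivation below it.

scc[0]=?,scc[1]=?,scc[2]=?,scc[3]=?,scc[4]=?

step 1: low=(low[0]=0,low[1]=1,low[2]=?,low[3]=?,low[4]=1); scc=(scc[0]=?,scc[1]=?,scc[2]=?,scc[3]=?,scc[4]=?)
step 2: low=(low[0]=0,low[1]=1,low[2]=?,low[3]=0,low[4]=1); scc=(scc[0]=?,scc[1]=?,scc[2]=?,scc[3]=?,scc[4]=?)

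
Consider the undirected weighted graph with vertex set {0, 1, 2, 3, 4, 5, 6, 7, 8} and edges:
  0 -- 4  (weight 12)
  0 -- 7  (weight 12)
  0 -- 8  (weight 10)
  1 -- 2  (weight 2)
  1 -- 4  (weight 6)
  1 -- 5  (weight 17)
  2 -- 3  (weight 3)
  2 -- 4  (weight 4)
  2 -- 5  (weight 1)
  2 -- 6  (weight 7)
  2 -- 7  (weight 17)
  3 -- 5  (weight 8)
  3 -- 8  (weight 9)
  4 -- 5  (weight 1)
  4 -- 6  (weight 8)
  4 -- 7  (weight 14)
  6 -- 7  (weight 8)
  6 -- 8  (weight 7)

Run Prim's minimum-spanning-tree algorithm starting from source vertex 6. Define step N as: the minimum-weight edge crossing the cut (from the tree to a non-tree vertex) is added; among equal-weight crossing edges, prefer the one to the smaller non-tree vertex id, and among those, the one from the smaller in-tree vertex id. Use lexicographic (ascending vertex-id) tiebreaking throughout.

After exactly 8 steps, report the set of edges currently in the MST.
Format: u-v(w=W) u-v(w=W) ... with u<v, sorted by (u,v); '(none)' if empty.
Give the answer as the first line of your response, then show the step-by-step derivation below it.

0-8(w=10) 1-2(w=2) 2-3(w=3) 2-5(w=1) 2-6(w=7) 4-5(w=1) 6-7(w=8) 6-8(w=7)

step 1: add edge 2-6 (w=7); MST = {2-6(w=7)}
step 2: add edge 2-5 (w=1); MST = {2-5(w=1) 2-6(w=7)}
step 3: add edge 4-5 (w=1); MST = {2-5(w=1) 2-6(w=7) 4-5(w=1)}
step 4: add edge 1-2 (w=2); MST = {1-2(w=2) 2-5(w=1) 2-6(w=7) 4-5(w=1)}
step 5: add edge 2-3 (w=3); MST = {1-2(w=2) 2-3(w=3) 2-5(w=1) 2-6(w=7) 4-5(w=1)}
step 6: add edge 6-8 (w=7); MST = {1-2(w=2) 2-3(w=3) 2-5(w=1) 2-6(w=7) 4-5(w=1) 6-8(w=7)}
step 7: add edge 6-7 (w=8); MST = {1-2(w=2) 2-3(w=3) 2-5(w=1) 2-6(w=7) 4-5(w=1) 6-7(w=8) 6-8(w=7)}
step 8: add edge 0-8 (w=10); MST = {0-8(w=10) 1-2(w=2) 2-3(w=3) 2-5(w=1) 2-6(w=7) 4-5(w=1) 6-7(w=8) 6-8(w=7)}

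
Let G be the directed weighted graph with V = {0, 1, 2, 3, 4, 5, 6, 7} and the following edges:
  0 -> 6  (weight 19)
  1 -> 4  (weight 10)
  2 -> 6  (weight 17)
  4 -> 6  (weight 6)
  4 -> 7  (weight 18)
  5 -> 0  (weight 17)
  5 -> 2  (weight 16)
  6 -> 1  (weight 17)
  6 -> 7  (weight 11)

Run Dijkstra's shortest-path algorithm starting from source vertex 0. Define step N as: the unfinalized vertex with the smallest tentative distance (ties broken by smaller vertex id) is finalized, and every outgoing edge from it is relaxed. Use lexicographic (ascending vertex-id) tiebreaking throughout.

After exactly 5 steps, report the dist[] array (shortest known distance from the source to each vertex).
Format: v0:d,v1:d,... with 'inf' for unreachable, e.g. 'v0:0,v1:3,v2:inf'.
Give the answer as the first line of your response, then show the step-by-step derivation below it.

v0:0,v1:36,v2:inf,v3:inf,v4:46,v5:inf,v6:19,v7:30

step 1: dist = v0:0,v1:inf,v2:inf,v3:inf,v4:inf,v5:inf,v6:19,v7:inf
step 2: dist = v0:0,v1:36,v2:inf,v3:inf,v4:inf,v5:inf,v6:19,v7:30
step 3: dist = v0:0,v1:36,v2:inf,v3:inf,v4:inf,v5:inf,v6:19,v7:30
step 4: dist = v0:0,v1:36,v2:inf,v3:inf,v4:46,v5:inf,v6:19,v7:30
step 5: dist = v0:0,v1:36,v2:inf,v3:inf,v4:46,v5:inf,v6:19,v7:30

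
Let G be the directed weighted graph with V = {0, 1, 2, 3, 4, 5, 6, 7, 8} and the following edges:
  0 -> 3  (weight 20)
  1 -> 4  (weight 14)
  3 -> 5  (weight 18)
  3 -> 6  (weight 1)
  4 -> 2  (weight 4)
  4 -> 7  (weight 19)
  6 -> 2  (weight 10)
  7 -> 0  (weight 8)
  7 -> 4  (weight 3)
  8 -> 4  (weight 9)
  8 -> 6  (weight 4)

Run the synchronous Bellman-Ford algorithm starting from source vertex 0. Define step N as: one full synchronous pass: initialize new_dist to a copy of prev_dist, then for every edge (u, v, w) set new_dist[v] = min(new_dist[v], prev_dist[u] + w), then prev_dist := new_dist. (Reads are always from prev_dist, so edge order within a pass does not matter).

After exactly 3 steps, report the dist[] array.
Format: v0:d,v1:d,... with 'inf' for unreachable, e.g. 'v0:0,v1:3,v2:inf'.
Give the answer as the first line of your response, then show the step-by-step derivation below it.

v0:0,v1:inf,v2:31,v3:20,v4:inf,v5:38,v6:21,v7:inf,v8:inf

step 1: dist = v0:0,v1:inf,v2:inf,v3:20,v4:inf,v5:inf,v6:inf,v7:inf,v8:inf
step 2: dist = v0:0,v1:inf,v2:inf,v3:20,v4:inf,v5:38,v6:21,v7:inf,v8:inf
step 3: dist = v0:0,v1:inf,v2:31,v3:20,v4:inf,v5:38,v6:21,v7:inf,v8:inf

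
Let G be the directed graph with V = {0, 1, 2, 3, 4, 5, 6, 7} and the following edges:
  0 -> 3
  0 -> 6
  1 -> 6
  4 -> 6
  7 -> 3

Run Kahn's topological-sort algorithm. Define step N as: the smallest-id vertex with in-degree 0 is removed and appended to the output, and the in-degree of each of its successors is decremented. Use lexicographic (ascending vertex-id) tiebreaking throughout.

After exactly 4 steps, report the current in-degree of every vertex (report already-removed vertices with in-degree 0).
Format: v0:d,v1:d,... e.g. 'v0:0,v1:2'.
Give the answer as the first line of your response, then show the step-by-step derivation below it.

v0:0,v1:0,v2:0,v3:1,v4:0,v5:0,v6:0,v7:0

step 1: output 0; order=[0]; indeg=(0,0,0,1,0,0,2,0)
step 2: output 1; order=[0,1]; indeg=(0,0,0,1,0,0,1,0)
step 3: output 2; order=[0,1,2]; indeg=(0,0,0,1,0,0,1,0)
step 4: output 4; order=[0,1,2,4]; indeg=(0,0,0,1,0,0,0,0)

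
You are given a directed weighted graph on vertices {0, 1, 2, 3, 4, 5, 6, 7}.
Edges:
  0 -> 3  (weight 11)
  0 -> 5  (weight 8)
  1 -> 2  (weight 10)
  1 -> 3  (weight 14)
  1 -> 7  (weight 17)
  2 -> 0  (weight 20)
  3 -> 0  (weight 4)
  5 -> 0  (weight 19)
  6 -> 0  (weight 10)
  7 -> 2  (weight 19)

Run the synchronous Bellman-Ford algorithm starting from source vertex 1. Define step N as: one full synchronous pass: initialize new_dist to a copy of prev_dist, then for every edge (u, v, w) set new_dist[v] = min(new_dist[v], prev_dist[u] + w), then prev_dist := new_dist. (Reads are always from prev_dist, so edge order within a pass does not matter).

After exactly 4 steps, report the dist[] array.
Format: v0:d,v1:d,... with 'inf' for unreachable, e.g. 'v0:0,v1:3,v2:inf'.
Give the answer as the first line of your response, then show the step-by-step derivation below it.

v0:18,v1:0,v2:10,v3:14,v4:inf,v5:26,v6:inf,v7:17

step 1: dist = v0:inf,v1:0,v2:10,v3:14,v4:inf,v5:inf,v6:inf,v7:17
step 2: dist = v0:18,v1:0,v2:10,v3:14,v4:inf,v5:inf,v6:inf,v7:17
step 3: dist = v0:18,v1:0,v2:10,v3:14,v4:inf,v5:26,v6:inf,v7:17
step 4: dist = v0:18,v1:0,v2:10,v3:14,v4:inf,v5:26,v6:inf,v7:17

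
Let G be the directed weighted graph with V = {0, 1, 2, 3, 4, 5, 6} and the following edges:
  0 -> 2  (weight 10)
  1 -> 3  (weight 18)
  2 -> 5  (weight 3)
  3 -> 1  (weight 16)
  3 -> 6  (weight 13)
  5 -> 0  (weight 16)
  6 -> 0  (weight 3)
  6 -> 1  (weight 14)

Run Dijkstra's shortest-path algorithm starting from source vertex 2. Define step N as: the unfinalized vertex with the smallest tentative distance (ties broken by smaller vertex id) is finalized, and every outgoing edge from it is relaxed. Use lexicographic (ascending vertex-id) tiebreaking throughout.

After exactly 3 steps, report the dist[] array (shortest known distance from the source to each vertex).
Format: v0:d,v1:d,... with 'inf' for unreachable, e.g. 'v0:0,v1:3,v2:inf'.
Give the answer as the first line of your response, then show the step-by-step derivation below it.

v0:19,v1:inf,v2:0,v3:inf,v4:inf,v5:3,v6:inf

step 1: dist = v0:inf,v1:inf,v2:0,v3:inf,v4:inf,v5:3,v6:inf
step 2: dist = v0:19,v1:inf,v2:0,v3:inf,v4:inf,v5:3,v6:inf
step 3: dist = v0:19,v1:inf,v2:0,v3:inf,v4:inf,v5:3,v6:inf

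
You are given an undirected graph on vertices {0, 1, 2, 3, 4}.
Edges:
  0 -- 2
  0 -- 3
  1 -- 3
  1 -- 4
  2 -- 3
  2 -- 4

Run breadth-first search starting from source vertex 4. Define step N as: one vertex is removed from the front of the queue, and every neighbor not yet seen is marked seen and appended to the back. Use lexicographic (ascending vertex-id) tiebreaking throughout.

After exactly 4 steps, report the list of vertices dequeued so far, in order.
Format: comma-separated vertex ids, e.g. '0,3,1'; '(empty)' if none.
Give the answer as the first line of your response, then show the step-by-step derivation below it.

4,1,2,3

step 1: dequeue 4; queue=[1,2]; order=4
step 2: dequeue 1; queue=[2,3]; order=4,1
step 3: dequeue 2; queue=[3,0]; order=4,1,2
step 4: dequeue 3; queue=[0]; order=4,1,2,3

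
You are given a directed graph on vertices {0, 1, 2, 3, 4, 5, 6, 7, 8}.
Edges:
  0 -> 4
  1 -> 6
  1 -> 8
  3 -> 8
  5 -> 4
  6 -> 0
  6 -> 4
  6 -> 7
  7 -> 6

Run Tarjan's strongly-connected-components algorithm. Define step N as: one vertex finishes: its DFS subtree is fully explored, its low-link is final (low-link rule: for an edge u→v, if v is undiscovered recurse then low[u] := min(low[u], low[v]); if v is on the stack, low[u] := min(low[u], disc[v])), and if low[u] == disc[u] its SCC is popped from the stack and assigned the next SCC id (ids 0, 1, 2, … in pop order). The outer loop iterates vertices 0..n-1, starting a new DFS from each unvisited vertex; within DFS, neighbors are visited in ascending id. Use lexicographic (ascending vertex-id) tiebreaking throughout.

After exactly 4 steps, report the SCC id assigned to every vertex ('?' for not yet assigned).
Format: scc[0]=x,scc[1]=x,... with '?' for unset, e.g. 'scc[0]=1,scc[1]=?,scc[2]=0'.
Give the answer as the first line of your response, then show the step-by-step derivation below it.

scc[0]=1,scc[1]=?,scc[2]=?,scc[3]=?,scc[4]=0,scc[5]=?,scc[6]=2,scc[7]=2,scc[8]=?

step 1: low=(low[0]=0,low[1]=?,low[2]=?,low[3]=?,low[4]=1,low[5]=?,low[6]=?,low[7]=?,low[8]=?); scc=(scc[0]=?,scc[1]=?,scc[2]=?,scc[3]=?,scc[4]=0,scc[5]=?,scc[6]=?,scc[7]=?,scc[8]=?)
step 2: low=(low[0]=0,low[1]=?,low[2]=?,low[3]=?,low[4]=1,low[5]=?,low[6]=?,low[7]=?,low[8]=?); scc=(scc[0]=1,scc[1]=?,scc[2]=?,scc[3]=?,scc[4]=0,scc[5]=?,scc[6]=?,scc[7]=?,scc[8]=?)
step 3: low=(low[0]=0,low[1]=2,low[2]=?,low[3]=?,low[4]=1,low[5]=?,low[6]=3,low[7]=3,low[8]=?); scc=(scc[0]=1,scc[1]=?,scc[2]=?,scc[3]=?,scc[4]=0,scc[5]=?,scc[6]=?,scc[7]=?,scc[8]=?)
step 4: low=(low[0]=0,low[1]=2,low[2]=?,low[3]=?,low[4]=1,low[5]=?,low[6]=3,low[7]=3,low[8]=?); scc=(scc[0]=1,scc[1]=?,scc[2]=?,scc[3]=?,scc[4]=0,scc[5]=?,scc[6]=2,scc[7]=2,scc[8]=?)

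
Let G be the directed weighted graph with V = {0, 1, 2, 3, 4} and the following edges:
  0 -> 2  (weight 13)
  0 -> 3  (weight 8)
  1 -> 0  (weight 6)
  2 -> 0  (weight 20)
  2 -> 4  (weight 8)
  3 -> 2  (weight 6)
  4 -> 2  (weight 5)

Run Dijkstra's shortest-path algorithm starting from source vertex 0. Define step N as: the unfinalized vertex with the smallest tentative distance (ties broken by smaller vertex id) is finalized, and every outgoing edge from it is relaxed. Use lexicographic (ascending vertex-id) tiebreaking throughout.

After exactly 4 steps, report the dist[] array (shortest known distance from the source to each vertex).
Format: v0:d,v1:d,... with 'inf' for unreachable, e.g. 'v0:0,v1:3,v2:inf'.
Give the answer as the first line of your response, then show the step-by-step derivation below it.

v0:0,v1:inf,v2:13,v3:8,v4:21

step 1: dist = v0:0,v1:inf,v2:13,v3:8,v4:inf
step 2: dist = v0:0,v1:inf,v2:13,v3:8,v4:inf
step 3: dist = v0:0,v1:inf,v2:13,v3:8,v4:21
step 4: dist = v0:0,v1:inf,v2:13,v3:8,v4:21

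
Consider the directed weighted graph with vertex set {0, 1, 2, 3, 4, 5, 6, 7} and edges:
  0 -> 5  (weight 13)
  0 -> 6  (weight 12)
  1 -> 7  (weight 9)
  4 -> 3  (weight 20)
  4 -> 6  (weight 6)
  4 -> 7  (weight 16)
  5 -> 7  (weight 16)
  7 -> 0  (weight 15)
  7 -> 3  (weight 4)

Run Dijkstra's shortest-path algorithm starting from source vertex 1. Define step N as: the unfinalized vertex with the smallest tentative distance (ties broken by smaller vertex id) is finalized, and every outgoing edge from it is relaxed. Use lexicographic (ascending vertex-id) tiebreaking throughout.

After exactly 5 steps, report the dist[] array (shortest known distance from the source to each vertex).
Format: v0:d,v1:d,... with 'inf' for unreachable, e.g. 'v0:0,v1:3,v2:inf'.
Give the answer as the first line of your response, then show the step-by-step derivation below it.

v0:24,v1:0,v2:inf,v3:13,v4:inf,v5:37,v6:36,v7:9

step 1: dist = v0:inf,v1:0,v2:inf,v3:inf,v4:inf,v5:inf,v6:inf,v7:9
step 2: dist = v0:24,v1:0,v2:inf,v3:13,v4:inf,v5:inf,v6:inf,v7:9
step 3: dist = v0:24,v1:0,v2:inf,v3:13,v4:inf,v5:inf,v6:inf,v7:9
step 4: dist = v0:24,v1:0,v2:inf,v3:13,v4:inf,v5:37,v6:36,v7:9
step 5: dist = v0:24,v1:0,v2:inf,v3:13,v4:inf,v5:37,v6:36,v7:9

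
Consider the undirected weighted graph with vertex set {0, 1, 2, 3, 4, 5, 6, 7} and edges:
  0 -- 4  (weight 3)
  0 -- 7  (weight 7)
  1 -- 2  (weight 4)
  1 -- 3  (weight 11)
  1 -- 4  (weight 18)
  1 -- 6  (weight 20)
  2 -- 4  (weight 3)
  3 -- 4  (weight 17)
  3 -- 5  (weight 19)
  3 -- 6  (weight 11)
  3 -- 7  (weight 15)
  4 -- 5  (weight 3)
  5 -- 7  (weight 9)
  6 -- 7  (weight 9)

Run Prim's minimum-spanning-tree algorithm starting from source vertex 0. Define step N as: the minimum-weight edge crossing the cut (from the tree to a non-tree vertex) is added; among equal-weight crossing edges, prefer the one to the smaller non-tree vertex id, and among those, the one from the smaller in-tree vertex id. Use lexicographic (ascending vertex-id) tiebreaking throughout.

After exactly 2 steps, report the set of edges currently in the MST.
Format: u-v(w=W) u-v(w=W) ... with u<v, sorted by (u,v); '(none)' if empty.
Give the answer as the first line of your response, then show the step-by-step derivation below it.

0-4(w=3) 2-4(w=3)

step 1: add edge 0-4 (w=3); MST = {0-4(w=3)}
step 2: add edge 2-4 (w=3); MST = {0-4(w=3) 2-4(w=3)}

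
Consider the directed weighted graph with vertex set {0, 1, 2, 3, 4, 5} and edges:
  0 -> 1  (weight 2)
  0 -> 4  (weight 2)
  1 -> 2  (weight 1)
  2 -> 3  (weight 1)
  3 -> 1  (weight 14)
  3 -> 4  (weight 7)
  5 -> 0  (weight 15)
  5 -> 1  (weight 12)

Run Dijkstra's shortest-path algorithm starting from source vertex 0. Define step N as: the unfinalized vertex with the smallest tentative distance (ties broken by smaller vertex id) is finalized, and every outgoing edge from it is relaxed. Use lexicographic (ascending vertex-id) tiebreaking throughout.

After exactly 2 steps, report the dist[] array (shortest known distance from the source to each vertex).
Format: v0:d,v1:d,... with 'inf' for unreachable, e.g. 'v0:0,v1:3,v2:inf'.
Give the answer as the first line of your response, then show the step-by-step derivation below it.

v0:0,v1:2,v2:3,v3:inf,v4:2,v5:inf

step 1: dist = v0:0,v1:2,v2:inf,v3:inf,v4:2,v5:inf
step 2: dist = v0:0,v1:2,v2:3,v3:inf,v4:2,v5:inf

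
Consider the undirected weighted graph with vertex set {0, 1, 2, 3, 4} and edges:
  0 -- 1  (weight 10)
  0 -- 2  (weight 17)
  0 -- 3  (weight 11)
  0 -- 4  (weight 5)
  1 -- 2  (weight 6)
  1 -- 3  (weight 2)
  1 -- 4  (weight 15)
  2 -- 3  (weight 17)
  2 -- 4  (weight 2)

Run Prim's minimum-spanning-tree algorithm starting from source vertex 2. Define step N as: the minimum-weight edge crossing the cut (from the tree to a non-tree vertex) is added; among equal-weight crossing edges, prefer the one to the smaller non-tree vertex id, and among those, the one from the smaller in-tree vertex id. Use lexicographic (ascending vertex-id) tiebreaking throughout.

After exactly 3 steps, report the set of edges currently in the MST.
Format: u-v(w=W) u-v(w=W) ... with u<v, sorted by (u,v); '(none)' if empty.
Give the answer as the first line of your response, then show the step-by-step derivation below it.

0-4(w=5) 1-2(w=6) 2-4(w=2)

step 1: add edge 2-4 (w=2); MST = {2-4(w=2)}
step 2: add edge 0-4 (w=5); MST = {0-4(w=5) 2-4(w=2)}
step 3: add edge 1-2 (w=6); MST = {0-4(w=5) 1-2(w=6) 2-4(w=2)}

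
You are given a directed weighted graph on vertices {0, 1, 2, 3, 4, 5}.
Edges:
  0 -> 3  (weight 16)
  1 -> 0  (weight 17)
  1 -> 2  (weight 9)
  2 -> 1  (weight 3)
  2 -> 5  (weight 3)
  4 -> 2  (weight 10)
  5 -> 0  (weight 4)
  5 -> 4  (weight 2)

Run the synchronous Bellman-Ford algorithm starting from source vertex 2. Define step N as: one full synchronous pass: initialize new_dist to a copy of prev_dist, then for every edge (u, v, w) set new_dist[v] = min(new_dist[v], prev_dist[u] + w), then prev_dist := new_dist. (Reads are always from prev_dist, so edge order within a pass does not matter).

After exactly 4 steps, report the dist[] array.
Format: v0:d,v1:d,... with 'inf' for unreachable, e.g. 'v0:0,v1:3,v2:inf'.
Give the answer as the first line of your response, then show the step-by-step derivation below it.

v0:7,v1:3,v2:0,v3:23,v4:5,v5:3

step 1: dist = v0:inf,v1:3,v2:0,v3:inf,v4:inf,v5:3
step 2: dist = v0:7,v1:3,v2:0,v3:inf,v4:5,v5:3
step 3: dist = v0:7,v1:3,v2:0,v3:23,v4:5,v5:3
step 4: dist = v0:7,v1:3,v2:0,v3:23,v4:5,v5:3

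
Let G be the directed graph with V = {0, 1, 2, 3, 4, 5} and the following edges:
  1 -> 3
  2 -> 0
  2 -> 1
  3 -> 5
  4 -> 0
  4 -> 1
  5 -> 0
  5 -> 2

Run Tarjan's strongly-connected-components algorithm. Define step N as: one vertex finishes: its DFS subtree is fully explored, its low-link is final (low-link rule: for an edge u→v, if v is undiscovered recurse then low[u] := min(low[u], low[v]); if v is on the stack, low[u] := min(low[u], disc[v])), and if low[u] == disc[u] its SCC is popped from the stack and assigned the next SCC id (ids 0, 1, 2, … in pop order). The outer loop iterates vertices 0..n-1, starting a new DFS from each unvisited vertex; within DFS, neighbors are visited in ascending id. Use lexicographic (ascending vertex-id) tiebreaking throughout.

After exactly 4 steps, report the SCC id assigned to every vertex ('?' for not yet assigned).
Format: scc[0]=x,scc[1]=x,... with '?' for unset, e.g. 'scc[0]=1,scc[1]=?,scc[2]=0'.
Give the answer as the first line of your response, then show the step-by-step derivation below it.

scc[0]=0,scc[1]=?,scc[2]=?,scc[3]=?,scc[4]=?,scc[5]=?

step 1: low=(low[0]=0,low[1]=?,low[2]=?,low[3]=?,low[4]=?,low[5]=?); scc=(scc[0]=0,scc[1]=?,scc[2]=?,scc[3]=?,scc[4]=?,scc[5]=?)
step 2: low=(low[0]=0,low[1]=1,low[2]=1,low[3]=2,low[4]=?,low[5]=3); scc=(scc[0]=0,scc[1]=?,scc[2]=?,scc[3]=?,scc[4]=?,scc[5]=?)
step 3: low=(low[0]=0,low[1]=1,low[2]=1,low[3]=2,low[4]=?,low[5]=1); scc=(scc[0]=0,scc[1]=?,scc[2]=?,scc[3]=?,scc[4]=?,scc[5]=?)
step 4: low=(low[0]=0,low[1]=1,low[2]=1,low[3]=1,low[4]=?,low[5]=1); scc=(scc[0]=0,scc[1]=?,scc[2]=?,scc[3]=?,scc[4]=?,scc[5]=?)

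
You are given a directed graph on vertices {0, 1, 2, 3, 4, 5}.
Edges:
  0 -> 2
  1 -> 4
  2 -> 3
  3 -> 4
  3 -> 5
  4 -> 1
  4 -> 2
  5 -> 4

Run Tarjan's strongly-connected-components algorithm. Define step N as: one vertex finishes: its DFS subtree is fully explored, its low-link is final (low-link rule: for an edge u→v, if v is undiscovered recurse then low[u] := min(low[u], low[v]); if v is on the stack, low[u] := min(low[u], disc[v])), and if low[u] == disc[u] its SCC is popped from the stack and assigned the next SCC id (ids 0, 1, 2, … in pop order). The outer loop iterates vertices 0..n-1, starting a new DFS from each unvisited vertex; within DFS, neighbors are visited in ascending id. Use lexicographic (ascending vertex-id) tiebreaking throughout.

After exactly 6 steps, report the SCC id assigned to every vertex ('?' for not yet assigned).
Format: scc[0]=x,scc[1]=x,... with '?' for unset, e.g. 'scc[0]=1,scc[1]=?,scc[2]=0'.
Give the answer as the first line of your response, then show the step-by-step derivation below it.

scc[0]=1,scc[1]=0,scc[2]=0,scc[3]=0,scc[4]=0,scc[5]=0

step 1: low=(low[0]=0,low[1]=3,low[2]=1,low[3]=2,low[4]=3,low[5]=?); scc=(scc[0]=?,scc[1]=?,scc[2]=?,scc[3]=?,scc[4]=?,scc[5]=?)
step 2: low=(low[0]=0,low[1]=3,low[2]=1,low[3]=2,low[4]=1,low[5]=?); scc=(scc[0]=?,scc[1]=?,scc[2]=?,scc[3]=?,scc[4]=?,scc[5]=?)
step 3: low=(low[0]=0,low[1]=3,low[2]=1,low[3]=1,low[4]=1,low[5]=3); scc=(scc[0]=?,scc[1]=?,scc[2]=?,scc[3]=?,scc[4]=?,scc[5]=?)
step 4: low=(low[0]=0,low[1]=3,low[2]=1,low[3]=1,low[4]=1,low[5]=3); scc=(scc[0]=?,scc[1]=?,scc[2]=?,scc[3]=?,scc[4]=?,scc[5]=?)
step 5: low=(low[0]=0,low[1]=3,low[2]=1,low[3]=1,low[4]=1,low[5]=3); scc=(scc[0]=?,scc[1]=0,scc[2]=0,scc[3]=0,scc[4]=0,scc[5]=0)
step 6: low=(low[0]=0,low[1]=3,low[2]=1,low[3]=1,low[4]=1,low[5]=3); scc=(scc[0]=1,scc[1]=0,scc[2]=0,scc[3]=0,scc[4]=0,scc[5]=0)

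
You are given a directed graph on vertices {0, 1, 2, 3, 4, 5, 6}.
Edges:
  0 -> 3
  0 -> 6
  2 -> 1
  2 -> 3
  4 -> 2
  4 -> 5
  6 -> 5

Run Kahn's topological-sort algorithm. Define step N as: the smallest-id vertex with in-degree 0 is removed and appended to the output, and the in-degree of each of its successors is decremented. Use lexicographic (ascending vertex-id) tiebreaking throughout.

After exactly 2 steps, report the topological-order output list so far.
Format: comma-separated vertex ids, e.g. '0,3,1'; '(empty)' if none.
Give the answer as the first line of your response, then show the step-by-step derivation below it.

0,4

step 1: output 0; order=[0]; indeg=(0,1,1,1,0,2,0)
step 2: output 4; order=[0,4]; indeg=(0,1,0,1,0,1,0)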